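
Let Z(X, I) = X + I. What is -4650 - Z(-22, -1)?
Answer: -4627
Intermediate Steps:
Z(X, I) = I + X
-4650 - Z(-22, -1) = -4650 - (-1 - 22) = -4650 - 1*(-23) = -4650 + 23 = -4627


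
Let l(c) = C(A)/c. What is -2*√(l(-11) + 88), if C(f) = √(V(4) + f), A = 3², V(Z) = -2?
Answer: -2*√(10648 - 11*√7)/11 ≈ -18.736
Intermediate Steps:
A = 9
C(f) = √(-2 + f)
l(c) = √7/c (l(c) = √(-2 + 9)/c = √7/c)
-2*√(l(-11) + 88) = -2*√(√7/(-11) + 88) = -2*√(√7*(-1/11) + 88) = -2*√(-√7/11 + 88) = -2*√(88 - √7/11)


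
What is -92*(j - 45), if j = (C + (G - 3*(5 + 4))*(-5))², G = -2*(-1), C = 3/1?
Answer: -1503188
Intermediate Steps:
C = 3 (C = 3*1 = 3)
G = 2
j = 16384 (j = (3 + (2 - 3*(5 + 4))*(-5))² = (3 + (2 - 3*9)*(-5))² = (3 + (2 - 27)*(-5))² = (3 - 25*(-5))² = (3 + 125)² = 128² = 16384)
-92*(j - 45) = -92*(16384 - 45) = -92*16339 = -1503188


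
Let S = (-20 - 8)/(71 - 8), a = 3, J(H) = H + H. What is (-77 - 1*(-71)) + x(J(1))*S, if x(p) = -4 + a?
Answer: -50/9 ≈ -5.5556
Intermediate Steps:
J(H) = 2*H
x(p) = -1 (x(p) = -4 + 3 = -1)
S = -4/9 (S = -28/63 = -28*1/63 = -4/9 ≈ -0.44444)
(-77 - 1*(-71)) + x(J(1))*S = (-77 - 1*(-71)) - 1*(-4/9) = (-77 + 71) + 4/9 = -6 + 4/9 = -50/9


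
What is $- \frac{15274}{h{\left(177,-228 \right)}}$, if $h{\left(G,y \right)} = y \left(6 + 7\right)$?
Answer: $\frac{7637}{1482} \approx 5.1532$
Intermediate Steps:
$h{\left(G,y \right)} = 13 y$ ($h{\left(G,y \right)} = y 13 = 13 y$)
$- \frac{15274}{h{\left(177,-228 \right)}} = - \frac{15274}{13 \left(-228\right)} = - \frac{15274}{-2964} = \left(-15274\right) \left(- \frac{1}{2964}\right) = \frac{7637}{1482}$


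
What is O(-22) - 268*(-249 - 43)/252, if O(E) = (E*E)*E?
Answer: -651260/63 ≈ -10337.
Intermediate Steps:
O(E) = E³ (O(E) = E²*E = E³)
O(-22) - 268*(-249 - 43)/252 = (-22)³ - 268*(-249 - 43)/252 = -10648 - (-78256)/252 = -10648 - 268*(-73/63) = -10648 + 19564/63 = -651260/63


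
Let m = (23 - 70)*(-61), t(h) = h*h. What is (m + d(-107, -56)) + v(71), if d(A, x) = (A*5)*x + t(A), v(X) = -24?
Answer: 44252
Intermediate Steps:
t(h) = h²
d(A, x) = A² + 5*A*x (d(A, x) = (A*5)*x + A² = (5*A)*x + A² = 5*A*x + A² = A² + 5*A*x)
m = 2867 (m = -47*(-61) = 2867)
(m + d(-107, -56)) + v(71) = (2867 - 107*(-107 + 5*(-56))) - 24 = (2867 - 107*(-107 - 280)) - 24 = (2867 - 107*(-387)) - 24 = (2867 + 41409) - 24 = 44276 - 24 = 44252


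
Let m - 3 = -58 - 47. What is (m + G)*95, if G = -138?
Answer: -22800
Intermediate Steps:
m = -102 (m = 3 + (-58 - 47) = 3 - 105 = -102)
(m + G)*95 = (-102 - 138)*95 = -240*95 = -22800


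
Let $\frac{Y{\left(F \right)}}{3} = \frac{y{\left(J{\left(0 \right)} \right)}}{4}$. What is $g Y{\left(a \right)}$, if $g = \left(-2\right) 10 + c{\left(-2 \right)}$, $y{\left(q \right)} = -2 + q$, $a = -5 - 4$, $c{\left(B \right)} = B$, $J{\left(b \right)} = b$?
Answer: $33$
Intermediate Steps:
$a = -9$
$g = -22$ ($g = \left(-2\right) 10 - 2 = -20 - 2 = -22$)
$Y{\left(F \right)} = - \frac{3}{2}$ ($Y{\left(F \right)} = 3 \frac{-2 + 0}{4} = 3 \left(\left(-2\right) \frac{1}{4}\right) = 3 \left(- \frac{1}{2}\right) = - \frac{3}{2}$)
$g Y{\left(a \right)} = \left(-22\right) \left(- \frac{3}{2}\right) = 33$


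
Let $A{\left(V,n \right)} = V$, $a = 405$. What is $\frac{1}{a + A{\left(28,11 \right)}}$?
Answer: $\frac{1}{433} \approx 0.0023095$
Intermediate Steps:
$\frac{1}{a + A{\left(28,11 \right)}} = \frac{1}{405 + 28} = \frac{1}{433}$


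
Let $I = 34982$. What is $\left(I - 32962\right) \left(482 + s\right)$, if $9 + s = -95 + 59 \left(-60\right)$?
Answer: $-6387240$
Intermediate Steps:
$s = -3644$ ($s = -9 + \left(-95 + 59 \left(-60\right)\right) = -9 - 3635 = -3644$)
$\left(I - 32962\right) \left(482 + s\right) = \left(34982 - 32962\right) \left(482 - 3644\right) = 2020 \left(-3162\right) = -6387240$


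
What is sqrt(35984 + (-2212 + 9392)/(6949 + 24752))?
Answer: 2*sqrt(9040617698691)/31701 ≈ 189.70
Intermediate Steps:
sqrt(35984 + (-2212 + 9392)/(6949 + 24752)) = sqrt(35984 + 7180/31701) = sqrt(1140735964/31701) = 2*sqrt(9040617698691)/31701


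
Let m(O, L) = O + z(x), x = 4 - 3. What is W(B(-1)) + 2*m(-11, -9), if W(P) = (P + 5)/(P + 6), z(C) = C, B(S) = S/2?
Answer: -211/11 ≈ -19.182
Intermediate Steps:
B(S) = S/2 (B(S) = S*(½) = S/2)
x = 1
W(P) = (5 + P)/(6 + P)
m(O, L) = 1 + O (m(O, L) = O + 1 = 1 + O)
W(B(-1)) + 2*m(-11, -9) = (5 + (½)*(-1))/(6 + (½)*(-1)) + 2*(1 - 11) = (5 - ½)/(6 - ½) + 2*(-10) = (9/2)/(11/2) - 20 = (2/11)*(9/2) - 20 = 9/11 - 20 = -211/11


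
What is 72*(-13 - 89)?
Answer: -7344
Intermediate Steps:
72*(-13 - 89) = 72*(-102) = -7344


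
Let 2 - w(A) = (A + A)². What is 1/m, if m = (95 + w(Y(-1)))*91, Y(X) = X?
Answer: 1/8463 ≈ 0.00011816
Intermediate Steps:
w(A) = 2 - 4*A² (w(A) = 2 - (A + A)² = 2 - (2*A)² = 2 - 4*A²)
m = 8463 (m = (95 + (2 - 4*(-1)²))*91 = (95 + (2 - 4*1))*91 = (95 + (2 - 4))*91 = (95 - 2)*91 = 93*91 = 8463)
1/m = 1/8463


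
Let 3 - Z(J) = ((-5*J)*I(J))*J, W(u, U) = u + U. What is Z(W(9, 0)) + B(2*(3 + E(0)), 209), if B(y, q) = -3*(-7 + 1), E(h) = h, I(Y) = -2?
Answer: -789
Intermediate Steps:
B(y, q) = 18 (B(y, q) = -3*(-6) = 18)
W(u, U) = U + u
Z(J) = 3 - 10*J² (Z(J) = 3 - -5*J*(-2)*J = 3 - 10*J*J = 3 - 10*J²)
Z(W(9, 0)) + B(2*(3 + E(0)), 209) = (3 - 10*(0 + 9)²) + 18 = (3 - 10*9²) + 18 = (3 - 10*81) + 18 = (3 - 810) + 18 = -807 + 18 = -789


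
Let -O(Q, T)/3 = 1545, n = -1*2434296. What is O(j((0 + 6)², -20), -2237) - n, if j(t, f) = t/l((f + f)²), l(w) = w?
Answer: 2429661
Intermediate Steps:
j(t, f) = t/(4*f²) (j(t, f) = t/((f + f)²) = t/((2*f)²) = t/((4*f²)) = t*(1/(4*f²)) = t/(4*f²))
n = -2434296
O(Q, T) = -4635 (O(Q, T) = -3*1545 = -4635)
O(j((0 + 6)², -20), -2237) - n = -4635 - 1*(-2434296) = -4635 + 2434296 = 2429661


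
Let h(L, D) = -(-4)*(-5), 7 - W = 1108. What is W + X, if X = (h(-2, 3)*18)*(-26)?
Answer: 8259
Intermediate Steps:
W = -1101 (W = 7 - 1*1108 = 7 - 1108 = -1101)
h(L, D) = -20 (h(L, D) = -1*20 = -20)
X = 9360 (X = -20*18*(-26) = -360*(-26) = 9360)
W + X = -1101 + 9360 = 8259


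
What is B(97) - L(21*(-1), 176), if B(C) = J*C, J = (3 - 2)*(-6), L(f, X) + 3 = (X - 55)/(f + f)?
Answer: -24197/42 ≈ -576.12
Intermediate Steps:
L(f, X) = -3 + (-55 + X)/(2*f) (L(f, X) = -3 + (X - 55)/(f + f) = -3 + (-55 + X)/((2*f)) = -3 + (-55 + X)*(1/(2*f)) = -3 + (-55 + X)/(2*f))
J = -6 (J = 1*(-6) = -6)
B(C) = -6*C
B(97) - L(21*(-1), 176) = -6*97 - (-55 + 176 - 126*(-1))/(2*(21*(-1))) = -582 - (-55 + 176 - 6*(-21))/(2*(-21)) = -582 - (-1)*(-55 + 176 + 126)/(2*21) = -582 - (-1)*247/(2*21) = -582 - 1*(-247/42) = -582 + 247/42 = -24197/42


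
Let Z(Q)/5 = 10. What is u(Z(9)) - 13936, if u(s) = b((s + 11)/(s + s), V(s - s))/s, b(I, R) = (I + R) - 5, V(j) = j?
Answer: -69680439/5000 ≈ -13936.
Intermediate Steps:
b(I, R) = -5 + I + R
Z(Q) = 50 (Z(Q) = 5*10 = 50)
u(s) = (-5 + (11 + s)/(2*s))/s (u(s) = (-5 + (s + 11)/(s + s) + (s - s))/s = (-5 + (11 + s)/((2*s)) + 0)/s = (-5 + (11 + s)*(1/(2*s)) + 0)/s = (-5 + (11 + s)/(2*s) + 0)/s = (-5 + (11 + s)/(2*s))/s)
u(Z(9)) - 13936 = (½)*(11 - 9*50)/50² - 13936 = (½)*(1/2500)*(11 - 450) - 13936 = (½)*(1/2500)*(-439) - 13936 = -439/5000 - 13936 = -69680439/5000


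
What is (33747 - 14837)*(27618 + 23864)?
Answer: 973524620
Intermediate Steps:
(33747 - 14837)*(27618 + 23864) = 18910*51482 = 973524620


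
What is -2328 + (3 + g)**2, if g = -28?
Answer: -1703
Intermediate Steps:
-2328 + (3 + g)**2 = -2328 + (3 - 28)**2 = -2328 + (-25)**2 = -2328 + 625 = -1703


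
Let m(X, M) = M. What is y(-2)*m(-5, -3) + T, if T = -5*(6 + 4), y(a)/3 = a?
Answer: -32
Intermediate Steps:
y(a) = 3*a
T = -50 (T = -5*10 = -50)
y(-2)*m(-5, -3) + T = (3*(-2))*(-3) - 50 = -6*(-3) - 50 = 18 - 50 = -32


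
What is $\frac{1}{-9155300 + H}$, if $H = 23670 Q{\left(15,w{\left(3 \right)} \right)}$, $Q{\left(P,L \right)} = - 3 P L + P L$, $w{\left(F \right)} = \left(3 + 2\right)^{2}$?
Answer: $- \frac{1}{26907800} \approx -3.7164 \cdot 10^{-8}$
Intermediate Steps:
$w{\left(F \right)} = 25$ ($w{\left(F \right)} = 5^{2} = 25$)
$Q{\left(P,L \right)} = - 2 L P$ ($Q{\left(P,L \right)} = - 3 L P + L P = - 2 L P$)
$H = -17752500$ ($H = 23670 \left(\left(-2\right) 25 \cdot 15\right) = 23670 \left(-750\right) = -17752500$)
$\frac{1}{-9155300 + H} = \frac{1}{-9155300 - 17752500} = \frac{1}{-26907800} = - \frac{1}{26907800}$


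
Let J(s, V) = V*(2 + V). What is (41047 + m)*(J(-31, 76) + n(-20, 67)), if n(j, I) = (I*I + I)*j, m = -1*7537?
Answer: -2854783920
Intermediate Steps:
m = -7537
n(j, I) = j*(I + I²) (n(j, I) = (I² + I)*j = (I + I²)*j = j*(I + I²))
(41047 + m)*(J(-31, 76) + n(-20, 67)) = (41047 - 7537)*(76*(2 + 76) + 67*(-20)*(1 + 67)) = 33510*(76*78 + 67*(-20)*68) = 33510*(5928 - 91120) = 33510*(-85192) = -2854783920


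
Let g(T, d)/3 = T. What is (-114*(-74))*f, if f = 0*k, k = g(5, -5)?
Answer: 0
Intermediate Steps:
g(T, d) = 3*T
k = 15 (k = 3*5 = 15)
f = 0 (f = 0*15 = 0)
(-114*(-74))*f = -114*(-74)*0 = 8436*0 = 0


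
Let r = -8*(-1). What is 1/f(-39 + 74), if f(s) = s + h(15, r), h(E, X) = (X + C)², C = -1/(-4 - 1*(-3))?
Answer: 1/116 ≈ 0.0086207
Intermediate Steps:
C = 1 (C = -1/(-4 + 3) = -1/(-1) = -1*(-1) = 1)
r = 8
h(E, X) = (1 + X)² (h(E, X) = (X + 1)² = (1 + X)²)
f(s) = 81 + s (f(s) = s + (1 + 8)² = s + 9² = s + 81 = 81 + s)
1/f(-39 + 74) = 1/(81 + (-39 + 74)) = 1/(81 + 35) = 1/116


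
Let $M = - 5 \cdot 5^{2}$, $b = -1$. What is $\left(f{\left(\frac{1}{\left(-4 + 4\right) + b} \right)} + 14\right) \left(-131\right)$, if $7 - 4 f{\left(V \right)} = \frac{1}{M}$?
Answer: $- \frac{257939}{125} \approx -2063.5$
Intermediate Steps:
$M = -125$ ($M = \left(-5\right) 25 = -125$)
$f{\left(V \right)} = \frac{219}{125}$ ($f{\left(V \right)} = \frac{7}{4} - \frac{1}{4 \left(-125\right)} = \frac{7}{4} - - \frac{1}{500} = \frac{7}{4} + \frac{1}{500} = \frac{219}{125}$)
$\left(f{\left(\frac{1}{\left(-4 + 4\right) + b} \right)} + 14\right) \left(-131\right) = \left(\frac{219}{125} + 14\right) \left(-131\right) = \frac{1969}{125} \left(-131\right) = - \frac{257939}{125}$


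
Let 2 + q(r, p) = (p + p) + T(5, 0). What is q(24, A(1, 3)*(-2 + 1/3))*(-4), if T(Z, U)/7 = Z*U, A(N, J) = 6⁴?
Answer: 17288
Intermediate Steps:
A(N, J) = 1296
T(Z, U) = 7*U*Z (T(Z, U) = 7*(Z*U) = 7*(U*Z) = 7*U*Z)
q(r, p) = -2 + 2*p (q(r, p) = -2 + ((p + p) + 7*0*5) = -2 + (2*p + 0) = -2 + 2*p)
q(24, A(1, 3)*(-2 + 1/3))*(-4) = (-2 + 2*(1296*(-2 + 1/3)))*(-4) = (-2 + 2*(1296*(-2 + 1*(⅓))))*(-4) = (-2 + 2*(1296*(-2 + ⅓)))*(-4) = (-2 + 2*(1296*(-5/3)))*(-4) = (-2 + 2*(-2160))*(-4) = (-2 - 4320)*(-4) = -4322*(-4) = 17288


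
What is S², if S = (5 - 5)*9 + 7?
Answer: 49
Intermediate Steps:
S = 7 (S = 0*9 + 7 = 0 + 7 = 7)
S² = 7² = 49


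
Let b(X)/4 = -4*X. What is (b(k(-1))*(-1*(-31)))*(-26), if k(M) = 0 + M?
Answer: -12896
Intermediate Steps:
k(M) = M
b(X) = -16*X (b(X) = 4*(-4*X) = -16*X)
(b(k(-1))*(-1*(-31)))*(-26) = ((-16*(-1))*(-1*(-31)))*(-26) = (16*31)*(-26) = 496*(-26) = -12896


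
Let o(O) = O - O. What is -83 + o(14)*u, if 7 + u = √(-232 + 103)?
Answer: -83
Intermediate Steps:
o(O) = 0
u = -7 + I*√129 (u = -7 + √(-232 + 103) = -7 + √(-129) = -7 + I*√129 ≈ -7.0 + 11.358*I)
-83 + o(14)*u = -83 + 0*(-7 + I*√129) = -83 + 0 = -83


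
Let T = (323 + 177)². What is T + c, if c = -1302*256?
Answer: -83312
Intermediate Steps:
c = -333312
T = 250000 (T = 500² = 250000)
T + c = 250000 - 333312 = -83312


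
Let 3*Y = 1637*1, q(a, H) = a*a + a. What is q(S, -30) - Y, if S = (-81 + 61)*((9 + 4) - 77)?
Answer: 4917403/3 ≈ 1.6391e+6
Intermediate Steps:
S = 1280 (S = -20*(13 - 77) = -20*(-64) = 1280)
q(a, H) = a + a² (q(a, H) = a² + a = a + a²)
Y = 1637/3 (Y = (1637*1)/3 = (⅓)*1637 = 1637/3 ≈ 545.67)
q(S, -30) - Y = 1280*(1 + 1280) - 1*1637/3 = 1280*1281 - 1637/3 = 1639680 - 1637/3 = 4917403/3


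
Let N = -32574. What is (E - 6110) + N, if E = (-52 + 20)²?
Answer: -37660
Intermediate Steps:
E = 1024 (E = (-32)² = 1024)
(E - 6110) + N = (1024 - 6110) - 32574 = -5086 - 32574 = -37660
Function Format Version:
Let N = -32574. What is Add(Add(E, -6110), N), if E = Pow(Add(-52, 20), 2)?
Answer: -37660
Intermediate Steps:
E = 1024 (E = Pow(-32, 2) = 1024)
Add(Add(E, -6110), N) = Add(Add(1024, -6110), -32574) = Add(-5086, -32574) = -37660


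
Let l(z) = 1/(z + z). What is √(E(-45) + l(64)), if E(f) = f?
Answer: I*√11518/16 ≈ 6.7076*I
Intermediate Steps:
l(z) = 1/(2*z)
√(E(-45) + l(64)) = √(-45 + (½)/64) = √(-45 + (½)*(1/64)) = √(-45 + 1/128) = √(-5759/128) = I*√11518/16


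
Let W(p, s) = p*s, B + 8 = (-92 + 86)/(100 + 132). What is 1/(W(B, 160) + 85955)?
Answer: 29/2455455 ≈ 1.1810e-5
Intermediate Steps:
B = -931/116 (B = -8 + (-92 + 86)/(100 + 132) = -8 - 6/232 = -8 - 6*1/232 = -8 - 3/116 = -931/116 ≈ -8.0259)
1/(W(B, 160) + 85955) = 1/(-931/116*160 + 85955) = 1/(-37240/29 + 85955) = 1/(2455455/29) = 29/2455455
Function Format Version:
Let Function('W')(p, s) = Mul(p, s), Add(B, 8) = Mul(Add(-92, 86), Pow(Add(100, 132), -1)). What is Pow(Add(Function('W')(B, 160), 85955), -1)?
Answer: Rational(29, 2455455) ≈ 1.1810e-5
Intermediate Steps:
B = Rational(-931, 116) (B = Add(-8, Mul(Add(-92, 86), Pow(Add(100, 132), -1))) = Add(-8, Mul(-6, Pow(232, -1))) = Add(-8, Mul(-6, Rational(1, 232))) = Add(-8, Rational(-3, 116)) = Rational(-931, 116) ≈ -8.0259)
Pow(Add(Function('W')(B, 160), 85955), -1) = Pow(Add(Mul(Rational(-931, 116), 160), 85955), -1) = Pow(Add(Rational(-37240, 29), 85955), -1) = Pow(Rational(2455455, 29), -1) = Rational(29, 2455455)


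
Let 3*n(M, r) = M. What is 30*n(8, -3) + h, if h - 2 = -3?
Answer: 79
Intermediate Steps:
h = -1 (h = 2 - 3 = -1)
n(M, r) = M/3
30*n(8, -3) + h = 30*((1/3)*8) - 1 = 30*(8/3) - 1 = 80 - 1 = 79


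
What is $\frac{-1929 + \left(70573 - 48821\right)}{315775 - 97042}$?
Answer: $\frac{19823}{218733} \approx 0.090626$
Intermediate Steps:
$\frac{-1929 + \left(70573 - 48821\right)}{315775 - 97042} = \frac{-1929 + \left(70573 - 48821\right)}{218733} = \left(-1929 + 21752\right) \frac{1}{218733} = 19823 \cdot \frac{1}{218733} = \frac{19823}{218733}$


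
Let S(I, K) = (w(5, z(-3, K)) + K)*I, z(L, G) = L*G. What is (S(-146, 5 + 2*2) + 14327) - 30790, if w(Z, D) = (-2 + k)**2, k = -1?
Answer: -19091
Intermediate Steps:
z(L, G) = G*L
w(Z, D) = 9 (w(Z, D) = (-2 - 1)**2 = (-3)**2 = 9)
S(I, K) = I*(9 + K) (S(I, K) = (9 + K)*I = I*(9 + K))
(S(-146, 5 + 2*2) + 14327) - 30790 = (-146*(9 + (5 + 2*2)) + 14327) - 30790 = (-146*(9 + (5 + 4)) + 14327) - 30790 = (-146*(9 + 9) + 14327) - 30790 = (-146*18 + 14327) - 30790 = (-2628 + 14327) - 30790 = 11699 - 30790 = -19091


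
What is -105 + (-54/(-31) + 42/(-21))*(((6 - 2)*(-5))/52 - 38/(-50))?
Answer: -1058851/10075 ≈ -105.10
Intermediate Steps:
-105 + (-54/(-31) + 42/(-21))*(((6 - 2)*(-5))/52 - 38/(-50)) = -105 + (-54*(-1/31) + 42*(-1/21))*((4*(-5))*(1/52) - 38*(-1/50)) = -105 + (54/31 - 2)*(-20*1/52 + 19/25) = -105 - 8*(-5/13 + 19/25)/31 = -105 - 8/31*122/325 = -105 - 976/10075 = -1058851/10075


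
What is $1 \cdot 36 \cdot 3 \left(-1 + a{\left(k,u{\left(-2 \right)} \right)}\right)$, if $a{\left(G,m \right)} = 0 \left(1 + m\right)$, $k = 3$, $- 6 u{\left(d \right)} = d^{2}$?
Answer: $-108$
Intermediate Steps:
$u{\left(d \right)} = - \frac{d^{2}}{6}$
$a{\left(G,m \right)} = 0$
$1 \cdot 36 \cdot 3 \left(-1 + a{\left(k,u{\left(-2 \right)} \right)}\right) = 1 \cdot 36 \cdot 3 \left(-1 + 0\right) = 36 \cdot 3 \left(-1\right) = 36 \left(-3\right) = -108$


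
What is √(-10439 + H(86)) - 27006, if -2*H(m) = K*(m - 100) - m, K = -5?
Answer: -27006 + 3*I*√1159 ≈ -27006.0 + 102.13*I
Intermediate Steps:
H(m) = -250 + 3*m (H(m) = -(-5*(m - 100) - m)/2 = -(-5*(-100 + m) - m)/2 = -((500 - 5*m) - m)/2 = -(500 - 6*m)/2 = -250 + 3*m)
√(-10439 + H(86)) - 27006 = √(-10439 + (-250 + 3*86)) - 27006 = √(-10439 + (-250 + 258)) - 27006 = √(-10439 + 8) - 27006 = √(-10431) - 27006 = 3*I*√1159 - 27006 = -27006 + 3*I*√1159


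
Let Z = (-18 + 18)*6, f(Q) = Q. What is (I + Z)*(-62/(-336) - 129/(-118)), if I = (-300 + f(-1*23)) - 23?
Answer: -2191045/4956 ≈ -442.10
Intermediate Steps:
I = -346 (I = (-300 - 1*23) - 23 = (-300 - 23) - 23 = -323 - 23 = -346)
Z = 0 (Z = 0*6 = 0)
(I + Z)*(-62/(-336) - 129/(-118)) = (-346 + 0)*(-62/(-336) - 129/(-118)) = -346*(-62*(-1/336) - 129*(-1/118)) = -346*(31/168 + 129/118) = -346*12665/9912 = -2191045/4956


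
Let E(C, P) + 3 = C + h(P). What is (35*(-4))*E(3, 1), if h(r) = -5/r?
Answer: 700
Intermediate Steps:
E(C, P) = -3 + C - 5/P (E(C, P) = -3 + (C - 5/P) = -3 + C - 5/P)
(35*(-4))*E(3, 1) = (35*(-4))*(-3 + 3 - 5/1) = -140*(-3 + 3 - 5*1) = -140*(-3 + 3 - 5) = -140*(-5) = 700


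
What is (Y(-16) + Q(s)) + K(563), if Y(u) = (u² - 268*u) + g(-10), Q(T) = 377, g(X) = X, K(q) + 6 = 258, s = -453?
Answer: 5163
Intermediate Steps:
K(q) = 252 (K(q) = -6 + 258 = 252)
Y(u) = -10 + u² - 268*u (Y(u) = (u² - 268*u) - 10 = -10 + u² - 268*u)
(Y(-16) + Q(s)) + K(563) = ((-10 + (-16)² - 268*(-16)) + 377) + 252 = ((-10 + 256 + 4288) + 377) + 252 = (4534 + 377) + 252 = 4911 + 252 = 5163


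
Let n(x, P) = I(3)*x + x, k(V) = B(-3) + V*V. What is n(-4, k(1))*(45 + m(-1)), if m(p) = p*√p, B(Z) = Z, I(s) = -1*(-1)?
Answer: -360 + 8*I ≈ -360.0 + 8.0*I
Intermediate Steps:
I(s) = 1
k(V) = -3 + V² (k(V) = -3 + V*V = -3 + V²)
m(p) = p^(3/2)
n(x, P) = 2*x (n(x, P) = 1*x + x = x + x = 2*x)
n(-4, k(1))*(45 + m(-1)) = (2*(-4))*(45 + (-1)^(3/2)) = -8*(45 - I) = -360 + 8*I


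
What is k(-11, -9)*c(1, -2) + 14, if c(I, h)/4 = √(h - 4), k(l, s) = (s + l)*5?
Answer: 14 - 400*I*√6 ≈ 14.0 - 979.8*I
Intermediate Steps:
k(l, s) = 5*l + 5*s (k(l, s) = (l + s)*5 = 5*l + 5*s)
c(I, h) = 4*√(-4 + h) (c(I, h) = 4*√(h - 4) = 4*√(-4 + h))
k(-11, -9)*c(1, -2) + 14 = (5*(-11) + 5*(-9))*(4*√(-4 - 2)) + 14 = (-55 - 45)*(4*√(-6)) + 14 = -400*I*√6 + 14 = 14 - 400*I*√6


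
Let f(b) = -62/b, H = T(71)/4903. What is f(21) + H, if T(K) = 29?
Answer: -303377/102963 ≈ -2.9465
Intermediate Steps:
H = 29/4903 ≈ 0.0059147
f(21) + H = -62/21 + 29/4903 = -303377/102963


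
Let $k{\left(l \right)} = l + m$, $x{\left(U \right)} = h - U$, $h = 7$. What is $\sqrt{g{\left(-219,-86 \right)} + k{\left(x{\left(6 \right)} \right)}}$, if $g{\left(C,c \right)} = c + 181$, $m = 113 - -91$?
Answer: $10 \sqrt{3} \approx 17.32$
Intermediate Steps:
$m = 204$ ($m = 113 + 91 = 204$)
$x{\left(U \right)} = 7 - U$
$k{\left(l \right)} = 204 + l$ ($k{\left(l \right)} = l + 204 = 204 + l$)
$g{\left(C,c \right)} = 181 + c$
$\sqrt{g{\left(-219,-86 \right)} + k{\left(x{\left(6 \right)} \right)}} = \sqrt{\left(181 - 86\right) + \left(204 + \left(7 - 6\right)\right)} = \sqrt{95 + \left(204 + \left(7 - 6\right)\right)} = \sqrt{95 + \left(204 + 1\right)} = \sqrt{95 + 205} = \sqrt{300} = 10 \sqrt{3}$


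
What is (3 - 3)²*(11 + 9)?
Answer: 0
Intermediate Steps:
(3 - 3)²*(11 + 9) = 0²*20 = 0*20 = 0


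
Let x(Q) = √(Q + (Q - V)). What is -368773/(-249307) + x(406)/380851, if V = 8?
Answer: 368773/249307 + 2*√201/380851 ≈ 1.4793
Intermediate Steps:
x(Q) = √(-8 + 2*Q) (x(Q) = √(Q + (Q - 1*8)) = √(Q + (Q - 8)) = √(Q + (-8 + Q)) = √(-8 + 2*Q))
-368773/(-249307) + x(406)/380851 = -368773/(-249307) + √(-8 + 2*406)/380851 = -368773*(-1/249307) + √(-8 + 812)*(1/380851) = 368773/249307 + √804*(1/380851) = 368773/249307 + (2*√201)*(1/380851) = 368773/249307 + 2*√201/380851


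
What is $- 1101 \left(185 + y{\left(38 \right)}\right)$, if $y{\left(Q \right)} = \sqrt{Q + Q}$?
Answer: $-203685 - 2202 \sqrt{19} \approx -2.1328 \cdot 10^{5}$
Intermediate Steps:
$y{\left(Q \right)} = \sqrt{2} \sqrt{Q}$ ($y{\left(Q \right)} = \sqrt{2 Q} = \sqrt{2} \sqrt{Q}$)
$- 1101 \left(185 + y{\left(38 \right)}\right) = - 1101 \left(185 + \sqrt{2} \sqrt{38}\right) = - 1101 \left(185 + 2 \sqrt{19}\right) = -203685 - 2202 \sqrt{19}$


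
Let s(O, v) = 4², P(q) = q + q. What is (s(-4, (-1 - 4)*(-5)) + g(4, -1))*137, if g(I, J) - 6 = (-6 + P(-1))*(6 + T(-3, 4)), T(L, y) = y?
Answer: -7946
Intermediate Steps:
P(q) = 2*q
g(I, J) = -74 (g(I, J) = 6 + (-6 + 2*(-1))*(6 + 4) = 6 + (-6 - 2)*10 = 6 - 8*10 = 6 - 80 = -74)
s(O, v) = 16
(s(-4, (-1 - 4)*(-5)) + g(4, -1))*137 = (16 - 74)*137 = -58*137 = -7946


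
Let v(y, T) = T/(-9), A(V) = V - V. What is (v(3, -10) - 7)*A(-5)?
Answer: 0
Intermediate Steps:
A(V) = 0
v(y, T) = -T/9 (v(y, T) = T*(-⅑) = -T/9)
(v(3, -10) - 7)*A(-5) = (-⅑*(-10) - 7)*0 = (10/9 - 7)*0 = -53/9*0 = 0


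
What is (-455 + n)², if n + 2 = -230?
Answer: 471969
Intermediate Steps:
n = -232 (n = -2 - 230 = -232)
(-455 + n)² = (-455 - 232)² = (-687)² = 471969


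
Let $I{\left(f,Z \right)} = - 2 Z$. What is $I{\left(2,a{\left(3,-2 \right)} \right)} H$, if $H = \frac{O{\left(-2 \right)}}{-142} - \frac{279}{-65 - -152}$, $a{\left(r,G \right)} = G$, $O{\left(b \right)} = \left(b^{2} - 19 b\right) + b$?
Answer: $- \frac{28732}{2059} \approx -13.954$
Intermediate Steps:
$O{\left(b \right)} = b^{2} - 18 b$
$H = - \frac{7183}{2059}$ ($H = \frac{\left(-2\right) \left(-18 - 2\right)}{-142} - \frac{279}{-65 - -152} = \left(-2\right) \left(-20\right) \left(- \frac{1}{142}\right) - \frac{279}{-65 + 152} = 40 \left(- \frac{1}{142}\right) - \frac{279}{87} = - \frac{20}{71} - \frac{93}{29} = - \frac{7183}{2059} \approx -3.4886$)
$I{\left(2,a{\left(3,-2 \right)} \right)} H = \left(-2\right) \left(-2\right) \left(- \frac{7183}{2059}\right) = 4 \left(- \frac{7183}{2059}\right) = - \frac{28732}{2059}$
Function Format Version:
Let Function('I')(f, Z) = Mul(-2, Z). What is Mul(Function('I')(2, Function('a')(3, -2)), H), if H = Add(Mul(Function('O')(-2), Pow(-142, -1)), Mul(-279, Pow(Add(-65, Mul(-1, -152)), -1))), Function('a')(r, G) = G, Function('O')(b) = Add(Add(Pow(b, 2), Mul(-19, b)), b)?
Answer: Rational(-28732, 2059) ≈ -13.954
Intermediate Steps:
Function('O')(b) = Add(Pow(b, 2), Mul(-18, b))
H = Rational(-7183, 2059) (H = Add(Mul(Mul(-2, Add(-18, -2)), Pow(-142, -1)), Mul(-279, Pow(Add(-65, Mul(-1, -152)), -1))) = Add(Mul(Mul(-2, -20), Rational(-1, 142)), Mul(-279, Pow(Add(-65, 152), -1))) = Add(Mul(40, Rational(-1, 142)), Mul(-279, Pow(87, -1))) = Add(Rational(-20, 71), Mul(-279, Rational(1, 87))) = Add(Rational(-20, 71), Rational(-93, 29)) = Rational(-7183, 2059) ≈ -3.4886)
Mul(Function('I')(2, Function('a')(3, -2)), H) = Mul(Mul(-2, -2), Rational(-7183, 2059)) = Mul(4, Rational(-7183, 2059)) = Rational(-28732, 2059)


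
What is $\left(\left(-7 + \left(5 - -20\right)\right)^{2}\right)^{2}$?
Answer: $104976$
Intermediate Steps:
$\left(\left(-7 + \left(5 - -20\right)\right)^{2}\right)^{2} = \left(\left(-7 + \left(5 + 20\right)\right)^{2}\right)^{2} = \left(\left(-7 + 25\right)^{2}\right)^{2} = \left(18^{2}\right)^{2} = 324^{2} = 104976$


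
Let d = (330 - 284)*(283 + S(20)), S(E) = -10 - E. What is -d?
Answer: -11638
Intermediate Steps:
d = 11638 (d = (330 - 284)*(283 + (-10 - 1*20)) = 46*(283 + (-10 - 20)) = 46*(283 - 30) = 46*253 = 11638)
-d = -1*11638 = -11638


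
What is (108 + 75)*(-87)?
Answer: -15921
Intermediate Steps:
(108 + 75)*(-87) = 183*(-87) = -15921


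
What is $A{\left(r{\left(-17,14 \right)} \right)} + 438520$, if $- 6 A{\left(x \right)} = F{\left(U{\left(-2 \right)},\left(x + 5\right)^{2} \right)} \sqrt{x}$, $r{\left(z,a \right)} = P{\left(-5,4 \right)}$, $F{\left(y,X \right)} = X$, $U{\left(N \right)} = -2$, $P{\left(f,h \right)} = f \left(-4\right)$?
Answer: $438520 - \frac{625 \sqrt{5}}{3} \approx 4.3805 \cdot 10^{5}$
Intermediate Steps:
$P{\left(f,h \right)} = - 4 f$
$r{\left(z,a \right)} = 20$ ($r{\left(z,a \right)} = \left(-4\right) \left(-5\right) = 20$)
$A{\left(x \right)} = - \frac{\sqrt{x} \left(5 + x\right)^{2}}{6}$ ($A{\left(x \right)} = - \frac{\left(x + 5\right)^{2} \sqrt{x}}{6} = - \frac{\left(5 + x\right)^{2} \sqrt{x}}{6} = - \frac{\sqrt{x} \left(5 + x\right)^{2}}{6}$)
$A{\left(r{\left(-17,14 \right)} \right)} + 438520 = - \frac{\sqrt{20} \left(5 + 20\right)^{2}}{6} + 438520 = - \frac{2 \sqrt{5} \cdot 25^{2}}{6} + 438520 = \left(- \frac{1}{6}\right) 2 \sqrt{5} \cdot 625 + 438520 = - \frac{625 \sqrt{5}}{3} + 438520 = 438520 - \frac{625 \sqrt{5}}{3}$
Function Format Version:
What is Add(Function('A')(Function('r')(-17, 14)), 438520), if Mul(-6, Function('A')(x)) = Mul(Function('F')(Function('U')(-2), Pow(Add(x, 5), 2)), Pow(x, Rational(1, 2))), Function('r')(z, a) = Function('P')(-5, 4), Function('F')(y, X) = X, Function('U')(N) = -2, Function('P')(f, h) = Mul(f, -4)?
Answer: Add(438520, Mul(Rational(-625, 3), Pow(5, Rational(1, 2)))) ≈ 4.3805e+5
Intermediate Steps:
Function('P')(f, h) = Mul(-4, f)
Function('r')(z, a) = 20 (Function('r')(z, a) = Mul(-4, -5) = 20)
Function('A')(x) = Mul(Rational(-1, 6), Pow(x, Rational(1, 2)), Pow(Add(5, x), 2)) (Function('A')(x) = Mul(Rational(-1, 6), Mul(Pow(Add(x, 5), 2), Pow(x, Rational(1, 2)))) = Mul(Rational(-1, 6), Mul(Pow(Add(5, x), 2), Pow(x, Rational(1, 2)))) = Mul(Rational(-1, 6), Mul(Pow(x, Rational(1, 2)), Pow(Add(5, x), 2))) = Mul(Rational(-1, 6), Pow(x, Rational(1, 2)), Pow(Add(5, x), 2)))
Add(Function('A')(Function('r')(-17, 14)), 438520) = Add(Mul(Rational(-1, 6), Pow(20, Rational(1, 2)), Pow(Add(5, 20), 2)), 438520) = Add(Mul(Rational(-1, 6), Mul(2, Pow(5, Rational(1, 2))), Pow(25, 2)), 438520) = Add(Mul(Rational(-1, 6), Mul(2, Pow(5, Rational(1, 2))), 625), 438520) = Add(Mul(Rational(-625, 3), Pow(5, Rational(1, 2))), 438520) = Add(438520, Mul(Rational(-625, 3), Pow(5, Rational(1, 2))))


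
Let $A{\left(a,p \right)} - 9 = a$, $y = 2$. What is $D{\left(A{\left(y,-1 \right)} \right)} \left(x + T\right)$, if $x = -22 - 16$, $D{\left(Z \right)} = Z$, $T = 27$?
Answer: $-121$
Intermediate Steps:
$A{\left(a,p \right)} = 9 + a$
$x = -38$
$D{\left(A{\left(y,-1 \right)} \right)} \left(x + T\right) = \left(9 + 2\right) \left(-38 + 27\right) = 11 \left(-11\right) = -121$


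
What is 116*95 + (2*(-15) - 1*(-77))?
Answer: 11067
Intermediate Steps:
116*95 + (2*(-15) - 1*(-77)) = 11020 + (-30 + 77) = 11020 + 47 = 11067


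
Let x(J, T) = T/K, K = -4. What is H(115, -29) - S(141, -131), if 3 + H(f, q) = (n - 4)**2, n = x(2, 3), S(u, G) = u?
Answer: -1943/16 ≈ -121.44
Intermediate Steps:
x(J, T) = -T/4 (x(J, T) = T/(-4) = T*(-1/4) = -T/4)
n = -3/4 (n = -1/4*3 = -3/4 ≈ -0.75000)
H(f, q) = 313/16 (H(f, q) = -3 + (-3/4 - 4)**2 = -3 + (-19/4)**2 = -3 + 361/16 = 313/16)
H(115, -29) - S(141, -131) = 313/16 - 1*141 = 313/16 - 141 = -1943/16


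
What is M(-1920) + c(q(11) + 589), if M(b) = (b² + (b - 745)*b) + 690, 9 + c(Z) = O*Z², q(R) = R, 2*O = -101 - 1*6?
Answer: -10456119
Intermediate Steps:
O = -107/2 (O = (-101 - 1*6)/2 = (-101 - 6)/2 = (½)*(-107) = -107/2 ≈ -53.500)
c(Z) = -9 - 107*Z²/2
M(b) = 690 + b² + b*(-745 + b) (M(b) = (b² + (-745 + b)*b) + 690 = (b² + b*(-745 + b)) + 690 = 690 + b² + b*(-745 + b))
M(-1920) + c(q(11) + 589) = (690 - 745*(-1920) + 2*(-1920)²) + (-9 - 107*(11 + 589)²/2) = (690 + 1430400 + 2*3686400) + (-9 - 107/2*600²) = (690 + 1430400 + 7372800) + (-9 - 107/2*360000) = 8803890 + (-9 - 19260000) = 8803890 - 19260009 = -10456119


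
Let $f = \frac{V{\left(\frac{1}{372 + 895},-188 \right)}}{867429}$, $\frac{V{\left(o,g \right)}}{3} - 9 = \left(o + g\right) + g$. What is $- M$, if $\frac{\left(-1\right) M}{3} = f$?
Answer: $- \frac{154996}{40704909} \approx -0.0038078$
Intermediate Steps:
$V{\left(o,g \right)} = 27 + 3 o + 6 g$ ($V{\left(o,g \right)} = 27 + 3 \left(\left(o + g\right) + g\right) = 27 + 3 \left(\left(g + o\right) + g\right) = 27 + 3 \left(o + 2 g\right) = 27 + \left(3 o + 6 g\right) = 27 + 3 o + 6 g$)
$f = - \frac{154996}{122114727}$ ($f = \frac{27 + \frac{3}{372 + 895} + 6 \left(-188\right)}{867429} = \left(27 + \frac{3}{1267} - 1128\right) \frac{1}{867429} = \left(- \frac{1394964}{1267}\right) \frac{1}{867429} = - \frac{154996}{122114727} \approx -0.0012693$)
$M = \frac{154996}{40704909}$ ($M = \left(-3\right) \left(- \frac{154996}{122114727}\right) = \frac{154996}{40704909} \approx 0.0038078$)
$- M = \left(-1\right) \frac{154996}{40704909} = - \frac{154996}{40704909}$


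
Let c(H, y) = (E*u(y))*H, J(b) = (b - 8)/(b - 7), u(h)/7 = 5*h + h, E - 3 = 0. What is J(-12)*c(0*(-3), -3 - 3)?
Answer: 0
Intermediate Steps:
E = 3 (E = 3 + 0 = 3)
u(h) = 42*h (u(h) = 7*(5*h + h) = 7*(6*h) = 42*h)
J(b) = (-8 + b)/(-7 + b)
c(H, y) = 126*H*y (c(H, y) = (3*(42*y))*H = (126*y)*H = 126*H*y)
J(-12)*c(0*(-3), -3 - 3) = ((-8 - 12)/(-7 - 12))*(126*(0*(-3))*(-3 - 3)) = (-20/(-19))*(126*0*(-6)) = -1/19*(-20)*0 = (20/19)*0 = 0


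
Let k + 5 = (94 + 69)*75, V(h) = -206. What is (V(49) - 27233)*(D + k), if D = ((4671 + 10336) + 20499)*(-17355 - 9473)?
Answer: 26136820462372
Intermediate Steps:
D = -952554968 (D = (15007 + 20499)*(-26828) = 35506*(-26828) = -952554968)
k = 12220 (k = -5 + (94 + 69)*75 = -5 + 163*75 = -5 + 12225 = 12220)
(V(49) - 27233)*(D + k) = (-206 - 27233)*(-952554968 + 12220) = -27439*(-952542748) = 26136820462372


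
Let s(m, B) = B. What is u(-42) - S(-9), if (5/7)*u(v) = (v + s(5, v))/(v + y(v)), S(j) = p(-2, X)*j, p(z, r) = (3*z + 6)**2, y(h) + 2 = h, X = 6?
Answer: 294/215 ≈ 1.3674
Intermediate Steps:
y(h) = -2 + h
p(z, r) = (6 + 3*z)**2
S(j) = 0 (S(j) = (9*(2 - 2)**2)*j = (9*0**2)*j = (9*0)*j = 0*j = 0)
u(v) = 14*v/(5*(-2 + 2*v)) (u(v) = 7*((v + v)/(v + (-2 + v)))/5 = 7*((2*v)/(-2 + 2*v))/5 = 7*(2*v/(-2 + 2*v))/5 = 14*v/(5*(-2 + 2*v)))
u(-42) - S(-9) = (7/5)*(-42)/(-1 - 42) - 1*0 = (7/5)*(-42)/(-43) + 0 = (7/5)*(-42)*(-1/43) + 0 = 294/215 + 0 = 294/215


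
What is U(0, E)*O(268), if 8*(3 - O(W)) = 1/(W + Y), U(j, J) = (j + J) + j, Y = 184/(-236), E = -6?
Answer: -1134975/63064 ≈ -17.997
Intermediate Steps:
Y = -46/59 (Y = 184*(-1/236) = -46/59 ≈ -0.77966)
U(j, J) = J + 2*j (U(j, J) = (J + j) + j = J + 2*j)
O(W) = 3 - 1/(8*(-46/59 + W)) (O(W) = 3 - 1/(8*(W - 46/59)) = 3 - 1/(8*(-46/59 + W)))
U(0, E)*O(268) = (-6 + 2*0)*((-1163 + 1416*268)/(8*(-46 + 59*268))) = (-6 + 0)*((-1163 + 379488)/(8*(-46 + 15812))) = -3*378325/(4*15766) = -6*378325/126128 = -1134975/63064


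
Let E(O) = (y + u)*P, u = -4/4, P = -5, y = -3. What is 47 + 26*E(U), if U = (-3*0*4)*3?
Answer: 567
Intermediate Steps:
u = -1 (u = -4*¼ = -1)
U = 0 (U = (0*4)*3 = 0*3 = 0)
E(O) = 20 (E(O) = (-3 - 1)*(-5) = -4*(-5) = 20)
47 + 26*E(U) = 47 + 26*20 = 47 + 520 = 567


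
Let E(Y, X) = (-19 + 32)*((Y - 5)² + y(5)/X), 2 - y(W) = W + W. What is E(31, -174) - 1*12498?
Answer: -322718/87 ≈ -3709.4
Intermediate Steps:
y(W) = 2 - 2*W (y(W) = 2 - (W + W) = 2 - 2*W)
E(Y, X) = -104/X + 13*(-5 + Y)² (E(Y, X) = (-19 + 32)*((Y - 5)² + (2 - 2*5)/X) = 13*((-5 + Y)² + (2 - 10)/X) = 13*((-5 + Y)² - 8/X) = -104/X + 13*(-5 + Y)²)
E(31, -174) - 1*12498 = (-104/(-174) + 13*(-5 + 31)²) - 1*12498 = (-104*(-1/174) + 13*26²) - 12498 = (52/87 + 13*676) - 12498 = (52/87 + 8788) - 12498 = 764608/87 - 12498 = -322718/87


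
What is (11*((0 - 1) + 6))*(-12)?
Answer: -660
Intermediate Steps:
(11*((0 - 1) + 6))*(-12) = (11*(-1 + 6))*(-12) = (11*5)*(-12) = 55*(-12) = -660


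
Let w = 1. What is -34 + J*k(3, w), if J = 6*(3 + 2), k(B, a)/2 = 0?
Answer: -34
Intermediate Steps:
k(B, a) = 0 (k(B, a) = 2*0 = 0)
J = 30 (J = 6*5 = 30)
-34 + J*k(3, w) = -34 + 30*0 = -34 + 0 = -34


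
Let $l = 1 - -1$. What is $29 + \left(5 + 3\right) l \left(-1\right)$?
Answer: $13$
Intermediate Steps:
$l = 2$ ($l = 1 + 1 = 2$)
$29 + \left(5 + 3\right) l \left(-1\right) = 29 + \left(5 + 3\right) 2 \left(-1\right) = 29 + 8 \cdot 2 \left(-1\right) = 29 + 16 \left(-1\right) = 29 - 16 = 13$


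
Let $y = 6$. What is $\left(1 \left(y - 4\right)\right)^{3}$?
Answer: $8$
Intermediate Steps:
$\left(1 \left(y - 4\right)\right)^{3} = \left(1 \left(6 - 4\right)\right)^{3} = \left(1 \cdot 2\right)^{3} = 2^{3} = 8$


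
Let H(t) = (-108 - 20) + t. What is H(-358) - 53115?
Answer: -53601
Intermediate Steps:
H(t) = -128 + t
H(-358) - 53115 = (-128 - 358) - 53115 = -486 - 53115 = -53601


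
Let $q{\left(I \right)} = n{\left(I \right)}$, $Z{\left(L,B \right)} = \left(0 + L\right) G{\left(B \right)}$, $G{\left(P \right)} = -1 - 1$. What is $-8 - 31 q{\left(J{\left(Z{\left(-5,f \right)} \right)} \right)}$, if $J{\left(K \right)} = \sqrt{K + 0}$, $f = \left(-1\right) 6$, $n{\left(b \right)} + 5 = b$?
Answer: $147 - 31 \sqrt{10} \approx 48.969$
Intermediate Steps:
$n{\left(b \right)} = -5 + b$
$G{\left(P \right)} = -2$
$f = -6$
$Z{\left(L,B \right)} = - 2 L$ ($Z{\left(L,B \right)} = \left(0 + L\right) \left(-2\right) = L \left(-2\right) = - 2 L$)
$J{\left(K \right)} = \sqrt{K}$
$q{\left(I \right)} = -5 + I$
$-8 - 31 q{\left(J{\left(Z{\left(-5,f \right)} \right)} \right)} = -8 - 31 \left(-5 + \sqrt{\left(-2\right) \left(-5\right)}\right) = -8 - 31 \left(-5 + \sqrt{10}\right) = -8 + \left(155 - 31 \sqrt{10}\right) = 147 - 31 \sqrt{10}$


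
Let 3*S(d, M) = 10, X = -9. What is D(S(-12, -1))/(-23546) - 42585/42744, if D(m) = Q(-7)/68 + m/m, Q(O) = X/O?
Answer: -9943937125/9980631388 ≈ -0.99632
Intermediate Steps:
S(d, M) = 10/3 (S(d, M) = (⅓)*10 = 10/3)
Q(O) = -9/O
D(m) = 485/476 (D(m) = -9/(-7)/68 + m/m = -9*(-⅐)*(1/68) + 1 = (9/7)*(1/68) + 1 = 9/476 + 1 = 485/476)
D(S(-12, -1))/(-23546) - 42585/42744 = (485/476)/(-23546) - 42585/42744 = (485/476)*(-1/23546) - 42585*1/42744 = -485/11207896 - 14195/14248 = -9943937125/9980631388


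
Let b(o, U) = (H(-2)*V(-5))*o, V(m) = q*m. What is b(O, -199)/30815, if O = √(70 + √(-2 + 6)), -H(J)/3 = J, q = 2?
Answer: -72*√2/6163 ≈ -0.016522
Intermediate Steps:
V(m) = 2*m
H(J) = -3*J
O = 6*√2 (O = √(70 + √4) = √(70 + 2) = √72 = 6*√2 ≈ 8.4853)
b(o, U) = -60*o (b(o, U) = ((-3*(-2))*(2*(-5)))*o = (6*(-10))*o = -60*o)
b(O, -199)/30815 = -360*√2/30815 = -360*√2*(1/30815) = -72*√2/6163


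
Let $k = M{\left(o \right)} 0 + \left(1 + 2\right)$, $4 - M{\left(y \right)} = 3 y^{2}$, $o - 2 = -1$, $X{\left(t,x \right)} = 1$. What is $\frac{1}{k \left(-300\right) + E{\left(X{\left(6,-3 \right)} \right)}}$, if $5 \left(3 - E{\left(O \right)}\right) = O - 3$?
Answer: $- \frac{5}{4483} \approx -0.0011153$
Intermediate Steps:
$o = 1$ ($o = 2 - 1 = 1$)
$E{\left(O \right)} = \frac{18}{5} - \frac{O}{5}$ ($E{\left(O \right)} = 3 - \frac{O - 3}{5} = 3 - \frac{-3 + O}{5} = 3 - \left(- \frac{3}{5} + \frac{O}{5}\right) = \frac{18}{5} - \frac{O}{5}$)
$M{\left(y \right)} = 4 - 3 y^{2}$
$k = 3$ ($k = \left(4 - 3 \cdot 1^{2}\right) 0 + \left(1 + 2\right) = \left(4 - 3\right) 0 + 3 = 1 \cdot 0 + 3 = 0 + 3 = 3$)
$\frac{1}{k \left(-300\right) + E{\left(X{\left(6,-3 \right)} \right)}} = \frac{1}{3 \left(-300\right) + \left(\frac{18}{5} - \frac{1}{5}\right)} = \frac{1}{-900 + \left(\frac{18}{5} - \frac{1}{5}\right)} = \frac{1}{-900 + \frac{17}{5}} = \frac{1}{- \frac{4483}{5}} = - \frac{5}{4483}$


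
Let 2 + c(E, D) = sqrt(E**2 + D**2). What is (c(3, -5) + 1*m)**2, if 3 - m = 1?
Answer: 34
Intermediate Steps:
m = 2 (m = 3 - 1*1 = 3 - 1 = 2)
c(E, D) = -2 + sqrt(D**2 + E**2) (c(E, D) = -2 + sqrt(E**2 + D**2) = -2 + sqrt(D**2 + E**2))
(c(3, -5) + 1*m)**2 = ((-2 + sqrt((-5)**2 + 3**2)) + 1*2)**2 = ((-2 + sqrt(25 + 9)) + 2)**2 = ((-2 + sqrt(34)) + 2)**2 = (sqrt(34))**2 = 34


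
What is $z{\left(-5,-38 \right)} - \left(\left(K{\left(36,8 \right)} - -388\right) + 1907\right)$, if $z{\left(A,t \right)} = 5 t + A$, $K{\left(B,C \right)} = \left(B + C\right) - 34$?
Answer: $-2500$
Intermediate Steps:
$K{\left(B,C \right)} = -34 + B + C$
$z{\left(A,t \right)} = A + 5 t$
$z{\left(-5,-38 \right)} - \left(\left(K{\left(36,8 \right)} - -388\right) + 1907\right) = \left(-5 + 5 \left(-38\right)\right) - \left(\left(\left(-34 + 36 + 8\right) - -388\right) + 1907\right) = \left(-5 - 190\right) - \left(\left(10 + 388\right) + 1907\right) = -195 - \left(398 + 1907\right) = -195 - 2305 = -2500$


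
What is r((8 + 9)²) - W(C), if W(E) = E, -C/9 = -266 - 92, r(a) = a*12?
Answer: 246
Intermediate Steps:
r(a) = 12*a
C = 3222 (C = -9*(-266 - 92) = -9*(-358) = 3222)
r((8 + 9)²) - W(C) = 12*(8 + 9)² - 1*3222 = 12*17² - 3222 = 12*289 - 3222 = 3468 - 3222 = 246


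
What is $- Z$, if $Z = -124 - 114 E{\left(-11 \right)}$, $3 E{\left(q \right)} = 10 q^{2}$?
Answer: $46104$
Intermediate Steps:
$E{\left(q \right)} = \frac{10 q^{2}}{3}$
$Z = -46104$ ($Z = -124 - 114 \frac{10 \left(-11\right)^{2}}{3} = -124 - 114 \cdot \frac{10}{3} \cdot 121 = -124 - 45980 = -46104$)
$- Z = \left(-1\right) \left(-46104\right) = 46104$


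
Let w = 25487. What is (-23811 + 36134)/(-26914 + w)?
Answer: -12323/1427 ≈ -8.6356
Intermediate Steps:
(-23811 + 36134)/(-26914 + w) = (-23811 + 36134)/(-26914 + 25487) = 12323/(-1427) = 12323*(-1/1427) = -12323/1427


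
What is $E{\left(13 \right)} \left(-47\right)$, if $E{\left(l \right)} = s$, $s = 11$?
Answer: $-517$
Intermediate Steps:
$E{\left(l \right)} = 11$
$E{\left(13 \right)} \left(-47\right) = 11 \left(-47\right) = -517$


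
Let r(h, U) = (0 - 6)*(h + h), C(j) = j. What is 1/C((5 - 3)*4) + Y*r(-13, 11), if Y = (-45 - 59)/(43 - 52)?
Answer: 43267/24 ≈ 1802.8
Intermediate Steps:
r(h, U) = -12*h
Y = 104/9 (Y = -104/(-9) = -104*(-⅑) = 104/9 ≈ 11.556)
1/C((5 - 3)*4) + Y*r(-13, 11) = 1/((5 - 3)*4) + 104*(-12*(-13))/9 = 1/(2*4) + (104/9)*156 = 1/8 + 5408/3 = ⅛ + 5408/3 = 43267/24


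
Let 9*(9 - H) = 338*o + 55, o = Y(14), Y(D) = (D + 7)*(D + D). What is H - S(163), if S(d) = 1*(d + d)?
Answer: -201652/9 ≈ -22406.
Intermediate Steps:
Y(D) = 2*D*(7 + D) (Y(D) = (7 + D)*(2*D) = 2*D*(7 + D))
o = 588 (o = 2*14*(7 + 14) = 2*14*21 = 588)
H = -198718/9 (H = 9 - (338*588 + 55)/9 = 9 - (198744 + 55)/9 = 9 - 1/9*198799 = 9 - 198799/9 = -198718/9 ≈ -22080.)
S(d) = 2*d (S(d) = 1*(2*d) = 2*d)
H - S(163) = -198718/9 - 2*163 = -198718/9 - 1*326 = -198718/9 - 326 = -201652/9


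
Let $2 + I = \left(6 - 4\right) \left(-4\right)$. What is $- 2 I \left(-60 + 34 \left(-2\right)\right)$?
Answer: $-2560$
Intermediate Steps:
$I = -10$ ($I = -2 + \left(6 - 4\right) \left(-4\right) = -2 + 2 \left(-4\right) = -2 - 8 = -10$)
$- 2 I \left(-60 + 34 \left(-2\right)\right) = \left(-2\right) \left(-10\right) \left(-60 + 34 \left(-2\right)\right) = 20 \left(-60 - 68\right) = 20 \left(-128\right) = -2560$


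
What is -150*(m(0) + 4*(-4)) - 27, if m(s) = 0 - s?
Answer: 2373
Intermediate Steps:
m(s) = -s
-150*(m(0) + 4*(-4)) - 27 = -150*(-1*0 + 4*(-4)) - 27 = -150*(0 - 16) - 27 = -150*(-16) - 27 = 2400 - 27 = 2373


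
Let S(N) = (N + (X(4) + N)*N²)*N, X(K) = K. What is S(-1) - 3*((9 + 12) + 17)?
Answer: -116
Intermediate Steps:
S(N) = N*(N + N²*(4 + N)) (S(N) = (N + (4 + N)*N²)*N = (N + N²*(4 + N))*N = N*(N + N²*(4 + N)))
S(-1) - 3*((9 + 12) + 17) = (-1)²*(1 + (-1)² + 4*(-1)) - 3*((9 + 12) + 17) = 1*(1 + 1 - 4) - 3*(21 + 17) = 1*(-2) - 3*38 = -2 - 114 = -116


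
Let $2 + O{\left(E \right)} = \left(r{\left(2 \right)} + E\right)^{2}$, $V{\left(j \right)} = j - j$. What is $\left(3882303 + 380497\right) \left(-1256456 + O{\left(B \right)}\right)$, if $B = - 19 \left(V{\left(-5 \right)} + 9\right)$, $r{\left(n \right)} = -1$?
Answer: $-5229918487200$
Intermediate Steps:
$V{\left(j \right)} = 0$
$B = -171$ ($B = - 19 \left(0 + 9\right) = \left(-19\right) 9 = -171$)
$O{\left(E \right)} = -2 + \left(-1 + E\right)^{2}$
$\left(3882303 + 380497\right) \left(-1256456 + O{\left(B \right)}\right) = \left(3882303 + 380497\right) \left(-1256456 - \left(2 - \left(-1 - 171\right)^{2}\right)\right) = 4262800 \left(-1256456 - \left(2 - \left(-172\right)^{2}\right)\right) = 4262800 \left(-1256456 + \left(-2 + 29584\right)\right) = 4262800 \left(-1256456 + 29582\right) = 4262800 \left(-1226874\right) = -5229918487200$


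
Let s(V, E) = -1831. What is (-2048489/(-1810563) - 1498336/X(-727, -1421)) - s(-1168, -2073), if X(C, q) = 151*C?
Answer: 366863926119902/198758174451 ≈ 1845.8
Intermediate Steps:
(-2048489/(-1810563) - 1498336/X(-727, -1421)) - s(-1168, -2073) = (-2048489/(-1810563) - 1498336/(151*(-727))) - 1*(-1831) = (-2048489*(-1/1810563) - 1498336/(-109777)) + 1831 = (2048489/1810563 - 1498336*(-1/109777)) + 1831 = (2048489/1810563 + 1498336/109777) + 1831 = 2937708700121/198758174451 + 1831 = 366863926119902/198758174451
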